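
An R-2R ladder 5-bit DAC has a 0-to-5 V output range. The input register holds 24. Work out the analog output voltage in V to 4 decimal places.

LSB = 5 V / 2^5 = 156.250 mV.
V_out = 0 + 24 × 0.15625 V = 3.75 V.

3.7500 V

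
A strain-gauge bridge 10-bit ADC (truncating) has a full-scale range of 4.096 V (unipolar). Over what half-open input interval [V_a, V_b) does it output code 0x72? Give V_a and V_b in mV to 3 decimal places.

LSB = 4.096/2^10 = 4.000 mV.
Code 0x72 = 114 decimal.
V_a = V_low + 114·LSB = 0.456 V; V_b = V_low + 115·LSB = 0.46 V.

[456.000 mV, 460.000 mV)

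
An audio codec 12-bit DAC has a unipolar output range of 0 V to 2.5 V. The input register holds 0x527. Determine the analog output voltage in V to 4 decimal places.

LSB = 2.5 V / 2^12 = 0.610 mV.
Code 0x527 = 1319 decimal.
V_out = 0 + 1319 × 0.000610352 V = 0.805054 V.

0.8051 V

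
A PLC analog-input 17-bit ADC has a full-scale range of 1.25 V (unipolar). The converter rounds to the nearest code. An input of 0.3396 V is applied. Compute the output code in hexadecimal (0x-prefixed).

LSB = 1.25 V / 131072 = 9.54 µV.
Input sits at 35609.641 steps above V_low.
So the output code is 35610.
In hexadecimal (0x-prefixed): 0x8B1A.

code 0x8B1A (decimal 35610)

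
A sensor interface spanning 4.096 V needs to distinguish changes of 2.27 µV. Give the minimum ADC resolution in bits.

21 bits

Number of steps required ≥ 4.096 V / 2.27 µV = 1804405.29.
Need 2^N ≥ 1804405.29; 2^20 = 1048576, 2^21 = 2097152.
Minimum N = 21.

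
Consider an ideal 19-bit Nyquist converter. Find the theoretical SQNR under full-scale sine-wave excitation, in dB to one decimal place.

SNR ≈ 6.02·N + 1.76 dB = 6.02·19 + 1.76 = 116.14 dB.

116.1 dB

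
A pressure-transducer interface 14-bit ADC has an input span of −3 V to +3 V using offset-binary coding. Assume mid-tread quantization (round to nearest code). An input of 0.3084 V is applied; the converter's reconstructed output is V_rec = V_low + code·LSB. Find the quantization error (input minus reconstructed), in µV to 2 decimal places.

LSB = 6/2^14 = 366.21 µV.
(0.3084 − (−3))/0.000366211 = 9034.1376; round gives code 9034.
V_rec = (−3) + 9034·0.000366211 = 0.30834961 V.
Difference: 5.03906e-05 V → 50.39 µV.

50.39 µV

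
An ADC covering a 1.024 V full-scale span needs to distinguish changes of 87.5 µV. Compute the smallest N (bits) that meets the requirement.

Number of steps required ≥ 1.024 V / 87.5 µV = 11702.86.
Need 2^N ≥ 11702.86; 2^13 = 8192, 2^14 = 16384.
Minimum N = 14.

14 bits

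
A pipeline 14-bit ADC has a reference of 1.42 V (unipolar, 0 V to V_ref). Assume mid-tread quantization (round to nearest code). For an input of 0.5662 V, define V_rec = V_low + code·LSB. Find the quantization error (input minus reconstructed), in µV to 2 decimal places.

-14.60 µV

LSB = 1.42/2^14 = 86.67 µV.
Scaled input = 6532.8315 LSBs, so code = 6533.
Reconstructed: 0.5662146 V.
Difference: -1.45996e-05 V → -14.60 µV.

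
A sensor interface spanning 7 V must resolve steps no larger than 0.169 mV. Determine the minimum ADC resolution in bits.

16 bits

Number of steps required ≥ 7 V / 0.169 mV = 41420.12.
Need 2^N ≥ 41420.12; 2^15 = 32768, 2^16 = 65536.
Minimum N = 16.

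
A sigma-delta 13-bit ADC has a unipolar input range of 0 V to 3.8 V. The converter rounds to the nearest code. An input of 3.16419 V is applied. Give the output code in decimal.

With 8192 levels over 3.8 V, one step is 463.87 µV.
Input sits at 6821.327 steps above V_low.
Round → code 6821.

code 6821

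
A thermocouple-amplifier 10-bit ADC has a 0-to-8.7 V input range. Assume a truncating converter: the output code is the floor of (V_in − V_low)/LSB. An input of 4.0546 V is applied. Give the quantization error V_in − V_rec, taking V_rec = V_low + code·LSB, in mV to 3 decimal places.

One LSB is 8.7 V / 1024 = 8.496 mV.
(4.0546 − 0)/0.00849609 = 477.2311; ⌊·⌋ gives code 477.
Reconstructed: 4.0526367 V.
Difference: 0.00196328 V → 1.963 mV.

1.963 mV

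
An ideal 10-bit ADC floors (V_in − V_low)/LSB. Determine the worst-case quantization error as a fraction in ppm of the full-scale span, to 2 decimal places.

Truncating → worst-case error = 1 LSB = V_FS/2^10, so 1e+06/1024 = 976.562 ppm of full scale.

976.56 ppm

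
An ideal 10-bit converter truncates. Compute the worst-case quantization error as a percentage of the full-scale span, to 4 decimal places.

Truncating → worst-case error = 1 LSB = V_FS/2^10, so 100/1024 = 0.0976562 % of full scale.

0.0977 %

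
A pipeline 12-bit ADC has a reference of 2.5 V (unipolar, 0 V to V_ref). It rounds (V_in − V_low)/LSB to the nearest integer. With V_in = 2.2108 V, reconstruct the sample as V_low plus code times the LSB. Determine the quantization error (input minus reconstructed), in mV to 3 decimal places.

0.107 mV

One LSB is 2.5 V / 4096 = 0.610 mV.
(2.2108 − 0)/0.000610352 = 3622.1747; round gives code 3622.
Reconstructed: 2.2106934 V.
Error = 2.2108 − 2.2106934 = 0.000106641 V = 0.107 mV.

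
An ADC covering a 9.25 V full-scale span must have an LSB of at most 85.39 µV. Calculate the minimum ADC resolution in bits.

Number of steps required ≥ 9.25 V / 85.39 µV = 108326.50.
Need 2^N ≥ 108326.50; 2^16 = 65536, 2^17 = 131072.
Minimum N = 17.

17 bits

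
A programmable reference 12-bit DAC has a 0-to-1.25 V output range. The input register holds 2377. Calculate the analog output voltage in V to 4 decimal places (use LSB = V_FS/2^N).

0.7254 V

LSB = 1.25 V / 2^12 = 305.18 µV.
V_out = 0 + 2377 × 0.000305176 V = 0.725403 V.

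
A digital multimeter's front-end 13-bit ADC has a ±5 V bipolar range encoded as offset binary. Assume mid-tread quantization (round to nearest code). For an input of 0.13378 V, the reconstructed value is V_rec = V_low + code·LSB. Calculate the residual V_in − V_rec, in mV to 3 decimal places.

LSB = 10/2^13 = 1.221 mV.
(0.13378 − (−5))/0.0012207 = 4205.5926; round gives code 4206.
Code 4206 maps back to (−5) + 4206×0.0012207 V = 0.13427734 V.
V_in − V_rec = -0.000497344 V = -0.497 mV.

-0.497 mV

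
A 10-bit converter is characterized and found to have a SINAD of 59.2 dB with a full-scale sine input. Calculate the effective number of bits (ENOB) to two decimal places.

9.54 bits

ENOB = (SINAD − 1.76) / 6.02 = (59.2 − 1.76)/6.02 = 9.542.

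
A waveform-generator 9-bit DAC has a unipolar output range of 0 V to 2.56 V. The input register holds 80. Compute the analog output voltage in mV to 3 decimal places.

LSB = 2.56 V / 2^9 = 5.000 mV.
V_out = 0 + 80 × 0.005 V = 0.4 V.
= 400.000 mV.

400.000 mV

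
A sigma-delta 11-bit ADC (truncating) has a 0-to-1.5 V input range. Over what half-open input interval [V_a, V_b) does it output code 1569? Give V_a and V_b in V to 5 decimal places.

[1.14917 V, 1.14990 V)

LSB = 1.5/2^11 = 0.732 mV.
V_a = V_low + 1569·LSB = 1.14917 V; V_b = V_low + 1570·LSB = 1.1499 V.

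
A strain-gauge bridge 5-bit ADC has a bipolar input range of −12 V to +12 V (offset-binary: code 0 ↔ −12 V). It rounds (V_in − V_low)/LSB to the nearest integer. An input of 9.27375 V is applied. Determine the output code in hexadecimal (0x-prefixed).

LSB = 24 V / 32 = 0.7500 V.
(V_in − V_low)/LSB = (9.27375 − (−12)) / 0.75 = 28.365.
round(28.365) = 28.
In hexadecimal (0x-prefixed): 0x1C.

code 0x1C (decimal 28)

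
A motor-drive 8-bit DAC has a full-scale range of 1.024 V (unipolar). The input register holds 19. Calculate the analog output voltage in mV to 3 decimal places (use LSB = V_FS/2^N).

LSB = 1.024 V / 2^8 = 4.000 mV.
V_out = 0 + 19 × 0.004 V = 0.076 V.
= 76.000 mV.

76.000 mV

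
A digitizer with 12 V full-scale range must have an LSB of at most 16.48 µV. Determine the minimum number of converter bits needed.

20 bits

Number of steps required ≥ 12 V / 16.48 µV = 728155.34.
Need 2^N ≥ 728155.34; 2^19 = 524288, 2^20 = 1048576.
Minimum N = 20.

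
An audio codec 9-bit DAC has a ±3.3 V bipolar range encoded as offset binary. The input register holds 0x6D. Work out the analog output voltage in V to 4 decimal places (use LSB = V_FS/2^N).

LSB = 6.6 V / 2^9 = 12.891 mV.
Code 0x6D = 109 decimal.
V_out = (−3.3) + 109 × 0.0128906 V = -1.89492 V.

-1.8949 V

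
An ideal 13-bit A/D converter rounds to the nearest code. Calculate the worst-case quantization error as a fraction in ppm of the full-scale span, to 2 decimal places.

Rounding → worst-case error = ½ LSB = V_FS/2^14, so 1e+06/16384 = 61.0352 ppm of full scale.

61.04 ppm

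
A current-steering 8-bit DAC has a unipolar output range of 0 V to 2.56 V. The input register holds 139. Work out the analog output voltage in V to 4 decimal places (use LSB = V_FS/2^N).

1.3900 V

LSB = 2.56 V / 2^8 = 10.000 mV.
V_out = 0 + 139 × 0.01 V = 1.39 V.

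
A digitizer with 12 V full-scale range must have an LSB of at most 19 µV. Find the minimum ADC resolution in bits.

20 bits

Number of steps required ≥ 12 V / 19 µV = 631578.95.
Need 2^N ≥ 631578.95; 2^19 = 524288, 2^20 = 1048576.
Minimum N = 20.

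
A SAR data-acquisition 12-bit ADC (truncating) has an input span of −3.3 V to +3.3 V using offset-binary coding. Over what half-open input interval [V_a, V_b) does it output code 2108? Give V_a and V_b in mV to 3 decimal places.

[96.680 mV, 98.291 mV)

LSB = 6.6/2^12 = 1.611 mV.
V_a = V_low + 2108·LSB = 0.0966797 V; V_b = V_low + 2109·LSB = 0.098291 V.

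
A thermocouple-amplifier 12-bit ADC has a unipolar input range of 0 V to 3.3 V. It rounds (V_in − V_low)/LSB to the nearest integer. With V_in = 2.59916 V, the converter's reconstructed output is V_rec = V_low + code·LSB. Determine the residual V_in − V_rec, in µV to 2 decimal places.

One LSB is 3.3 V / 4096 = 0.806 mV.
(2.59916 − 0)/0.000805664 = 3226.1089; round gives code 3226.
V_rec = 0 + 3226·0.000805664 = 2.5990723 V.
Difference: 8.77344e-05 V → 87.73 µV.

87.73 µV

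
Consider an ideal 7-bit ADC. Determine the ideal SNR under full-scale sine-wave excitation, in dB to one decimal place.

43.9 dB

SNR ≈ 6.02·N + 1.76 dB = 6.02·7 + 1.76 = 43.90 dB.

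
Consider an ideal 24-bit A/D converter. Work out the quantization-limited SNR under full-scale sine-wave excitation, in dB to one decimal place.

SNR ≈ 6.02·N + 1.76 dB = 6.02·24 + 1.76 = 146.24 dB.

146.2 dB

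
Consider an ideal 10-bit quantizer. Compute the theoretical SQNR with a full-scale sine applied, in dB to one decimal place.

62.0 dB

SNR ≈ 6.02·N + 1.76 dB = 6.02·10 + 1.76 = 61.96 dB.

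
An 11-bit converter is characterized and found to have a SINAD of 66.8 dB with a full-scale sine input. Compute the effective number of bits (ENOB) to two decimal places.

10.80 bits

ENOB = (SINAD − 1.76) / 6.02 = (66.8 − 1.76)/6.02 = 10.804.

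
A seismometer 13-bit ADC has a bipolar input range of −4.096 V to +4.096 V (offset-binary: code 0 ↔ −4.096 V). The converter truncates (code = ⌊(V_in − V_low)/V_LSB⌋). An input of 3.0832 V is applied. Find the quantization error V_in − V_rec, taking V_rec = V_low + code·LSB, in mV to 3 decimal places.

0.200 mV

LSB = 8.192/2^13 = 1.000 mV.
(3.0832 − (−4.096))/0.001 = 7179.2000; ⌊·⌋ gives code 7179.
Reconstructed: 3.083 V.
Error = 3.0832 − 3.083 = 0.0002 V = 0.200 mV.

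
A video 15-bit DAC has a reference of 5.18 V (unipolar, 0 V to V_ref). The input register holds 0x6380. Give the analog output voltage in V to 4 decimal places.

LSB = 5.18 V / 2^15 = 158.08 µV.
Code 0x6380 = 25472 decimal.
V_out = 0 + 25472 × 0.000158081 V = 4.02664 V.

4.0266 V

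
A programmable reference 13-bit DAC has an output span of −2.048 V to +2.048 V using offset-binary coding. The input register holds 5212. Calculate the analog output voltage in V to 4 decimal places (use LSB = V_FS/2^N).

LSB = 4.096 V / 2^13 = 0.500 mV.
V_out = (−2.048) + 5212 × 0.0005 V = 0.558 V.

0.5580 V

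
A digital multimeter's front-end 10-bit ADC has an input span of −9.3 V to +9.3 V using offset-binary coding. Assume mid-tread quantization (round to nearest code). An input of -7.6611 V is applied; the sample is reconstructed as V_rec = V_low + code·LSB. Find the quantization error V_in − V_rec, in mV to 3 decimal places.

4.134 mV

LSB = 18.6/2^10 = 18.164 mV.
(V_in − V_low)/LSB = (-7.6611 − (−9.3))/0.0181641 = 90.2276 → code 90 (round).
Reconstructed: -7.6652344 V.
Difference: 0.00413438 V → 4.134 mV.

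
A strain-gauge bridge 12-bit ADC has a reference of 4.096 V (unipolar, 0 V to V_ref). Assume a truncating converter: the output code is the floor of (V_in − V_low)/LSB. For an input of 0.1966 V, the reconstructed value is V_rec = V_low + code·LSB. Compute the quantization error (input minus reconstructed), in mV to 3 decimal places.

LSB = 4.096/2^12 = 1.000 mV.
(V_in − V_low)/LSB = (0.1966 − 0)/0.001 = 196.6000 → code 196 (floor).
V_rec = 0 + 196·0.001 = 0.196 V.
Error = 0.1966 − 0.196 = 0.0006 V = 0.600 mV.

0.600 mV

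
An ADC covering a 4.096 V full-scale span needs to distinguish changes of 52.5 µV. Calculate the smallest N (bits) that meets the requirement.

Number of steps required ≥ 4.096 V / 52.5 µV = 78019.05.
Need 2^N ≥ 78019.05; 2^16 = 65536, 2^17 = 131072.
Minimum N = 17.

17 bits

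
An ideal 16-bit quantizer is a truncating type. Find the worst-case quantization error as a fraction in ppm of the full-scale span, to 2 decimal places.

15.26 ppm

Truncating → worst-case error = 1 LSB = V_FS/2^16, so 1e+06/65536 = 15.2588 ppm of full scale.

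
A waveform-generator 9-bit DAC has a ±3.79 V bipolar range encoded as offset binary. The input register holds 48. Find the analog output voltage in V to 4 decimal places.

LSB = 7.58 V / 2^9 = 14.805 mV.
V_out = (−3.79) + 48 × 0.0148047 V = -3.07938 V.

-3.0794 V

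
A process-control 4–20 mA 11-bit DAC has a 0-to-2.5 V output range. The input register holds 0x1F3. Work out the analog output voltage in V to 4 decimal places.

LSB = 2.5 V / 2^11 = 1.221 mV.
Code 0x1F3 = 499 decimal.
V_out = 0 + 499 × 0.0012207 V = 0.609131 V.

0.6091 V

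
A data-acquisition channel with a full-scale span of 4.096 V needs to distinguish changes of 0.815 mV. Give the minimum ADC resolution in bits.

13 bits

Number of steps required ≥ 4.096 V / 0.815 mV = 5025.77.
Need 2^N ≥ 5025.77; 2^12 = 4096, 2^13 = 8192.
Minimum N = 13.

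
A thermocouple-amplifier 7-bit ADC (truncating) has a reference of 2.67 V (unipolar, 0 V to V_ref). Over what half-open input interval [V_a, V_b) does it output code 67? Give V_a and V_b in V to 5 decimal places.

[1.39758 V, 1.41844 V)

LSB = 2.67/2^7 = 20.859 mV.
V_a = V_low + 67·LSB = 1.39758 V; V_b = V_low + 68·LSB = 1.41844 V.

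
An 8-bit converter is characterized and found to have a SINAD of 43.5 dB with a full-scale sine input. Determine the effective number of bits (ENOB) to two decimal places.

ENOB = (SINAD − 1.76) / 6.02 = (43.5 − 1.76)/6.02 = 6.934.

6.93 bits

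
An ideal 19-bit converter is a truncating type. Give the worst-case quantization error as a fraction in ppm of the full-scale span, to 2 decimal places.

Truncating → worst-case error = 1 LSB = V_FS/2^19, so 1e+06/524288 = 1.90735 ppm of full scale.

1.91 ppm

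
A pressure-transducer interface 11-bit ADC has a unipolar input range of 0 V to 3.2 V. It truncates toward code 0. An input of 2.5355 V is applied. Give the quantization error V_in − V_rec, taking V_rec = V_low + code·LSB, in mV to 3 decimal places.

One LSB is 3.2 V / 2048 = 1.562 mV.
(V_in − V_low)/LSB = (2.5355 − 0)/0.0015625 = 1622.7200 → code 1622 (floor).
V_rec = 0 + 1622·0.0015625 = 2.534375 V.
V_in − V_rec = 0.001125 V = 1.125 mV.

1.125 mV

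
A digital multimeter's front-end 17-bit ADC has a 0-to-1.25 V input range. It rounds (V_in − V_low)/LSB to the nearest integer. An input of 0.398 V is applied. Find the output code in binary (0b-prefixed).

With 131072 levels over 1.25 V, one step is 9.54 µV.
Input sits at 41733.325 steps above V_low.
round(41733.325) = 41733.
In binary (0b-prefixed): 0b1010001100000101.

code 0b1010001100000101 (decimal 41733)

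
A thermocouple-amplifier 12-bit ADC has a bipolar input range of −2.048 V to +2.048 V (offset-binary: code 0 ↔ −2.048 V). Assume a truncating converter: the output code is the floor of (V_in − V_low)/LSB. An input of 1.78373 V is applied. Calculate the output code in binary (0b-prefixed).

code 0b111011110111 (decimal 3831)

With 4096 levels over 4.096 V, one step is 1.000 mV.
Input sits at 3831.730 steps above V_low.
So the output code is 3831.
In binary (0b-prefixed): 0b111011110111.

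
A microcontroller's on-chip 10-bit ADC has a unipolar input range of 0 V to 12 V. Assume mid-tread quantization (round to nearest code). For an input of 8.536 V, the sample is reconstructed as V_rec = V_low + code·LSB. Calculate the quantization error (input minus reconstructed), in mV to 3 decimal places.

Step size: 12 V ÷ 2^10 = 11.719 mV.
(V_in − V_low)/LSB = (8.536 − 0)/0.0117188 = 728.4053 → code 728 (round).
V_rec = 0 + 728·0.0117188 = 8.53125 V.
Error = 8.536 − 8.53125 = 0.00475 V = 4.750 mV.

4.750 mV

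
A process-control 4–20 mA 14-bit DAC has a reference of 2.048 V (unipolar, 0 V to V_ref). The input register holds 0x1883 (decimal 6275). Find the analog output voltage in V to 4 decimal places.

0.7844 V

LSB = 2.048 V / 2^14 = 125.00 µV.
Code 0x1883 = 6275 decimal.
V_out = 0 + 6275 × 0.000125 V = 0.784375 V.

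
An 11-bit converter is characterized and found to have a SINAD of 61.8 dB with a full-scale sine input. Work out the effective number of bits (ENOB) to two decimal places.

ENOB = (SINAD − 1.76) / 6.02 = (61.8 − 1.76)/6.02 = 9.973.

9.97 bits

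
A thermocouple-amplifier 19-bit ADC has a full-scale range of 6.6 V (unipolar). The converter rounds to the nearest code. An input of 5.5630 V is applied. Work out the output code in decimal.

code 441911

LSB = 6.6 V / 524288 = 12.59 µV.
(5.5630 − 0) / 1.25885e-05 = 441911.234 LSBs.
Round → code 441911.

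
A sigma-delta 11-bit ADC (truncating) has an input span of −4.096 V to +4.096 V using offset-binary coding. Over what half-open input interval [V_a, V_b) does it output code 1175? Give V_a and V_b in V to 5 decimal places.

LSB = 8.192/2^11 = 4.000 mV.
V_a = V_low + 1175·LSB = 0.604 V; V_b = V_low + 1176·LSB = 0.608 V.

[0.60400 V, 0.60800 V)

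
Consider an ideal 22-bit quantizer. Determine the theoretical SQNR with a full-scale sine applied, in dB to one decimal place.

134.2 dB

SNR ≈ 6.02·N + 1.76 dB = 6.02·22 + 1.76 = 134.20 dB.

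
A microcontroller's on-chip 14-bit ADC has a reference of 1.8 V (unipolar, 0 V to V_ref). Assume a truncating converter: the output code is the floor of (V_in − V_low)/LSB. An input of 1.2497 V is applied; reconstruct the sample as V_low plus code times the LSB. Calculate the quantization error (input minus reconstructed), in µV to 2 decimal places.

One LSB is 1.8 V / 16384 = 109.86 µV.
Scaled input = 11375.0471 LSBs, so code = 11375.
V_rec = 0 + 11375·0.000109863 = 1.2496948 V.
V_in − V_rec = 5.17578e-06 V = 5.18 µV.

5.18 µV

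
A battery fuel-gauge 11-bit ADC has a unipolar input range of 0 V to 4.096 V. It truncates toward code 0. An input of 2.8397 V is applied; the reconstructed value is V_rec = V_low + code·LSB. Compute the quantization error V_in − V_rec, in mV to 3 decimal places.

Step size: 4.096 V ÷ 2^11 = 2.000 mV.
Scaled input = 1419.8500 LSBs, so code = 1419.
V_rec = 0 + 1419·0.002 = 2.838 V.
V_in − V_rec = 0.0017 V = 1.700 mV.

1.700 mV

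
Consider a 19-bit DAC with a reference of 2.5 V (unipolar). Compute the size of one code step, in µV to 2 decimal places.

Full-scale span = 2.5 V.
LSB = 2.5 / 2^19 = 2.5 / 524288 = 4.76837e-06 V = 4.77 µV.

4.77 µV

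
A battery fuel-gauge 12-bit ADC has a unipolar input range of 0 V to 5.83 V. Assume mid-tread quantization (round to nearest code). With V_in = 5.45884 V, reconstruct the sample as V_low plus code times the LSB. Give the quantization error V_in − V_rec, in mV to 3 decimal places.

0.332 mV

One LSB is 5.83 V / 4096 = 1.423 mV.
(5.45884 − 0)/0.00142334 = 3835.2330; round gives code 3835.
Code 3835 maps back to 0 + 3835×0.00142334 V = 5.4585083 V.
Difference: 0.000331699 V → 0.332 mV.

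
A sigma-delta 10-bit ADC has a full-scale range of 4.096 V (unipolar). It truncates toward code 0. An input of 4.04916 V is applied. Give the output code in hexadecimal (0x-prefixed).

code 0x3F4 (decimal 1012)

Full-scale span = 4.096 V; LSB = 4.096/2^10 = 4.000 mV.
(4.04916 − 0) / 0.004 = 1012.290 LSBs.
⌊·⌋(1012.290) = 1012.
In hexadecimal (0x-prefixed): 0x3F4.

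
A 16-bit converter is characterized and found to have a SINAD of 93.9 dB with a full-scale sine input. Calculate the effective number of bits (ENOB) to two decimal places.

15.31 bits

ENOB = (SINAD − 1.76) / 6.02 = (93.9 − 1.76)/6.02 = 15.306.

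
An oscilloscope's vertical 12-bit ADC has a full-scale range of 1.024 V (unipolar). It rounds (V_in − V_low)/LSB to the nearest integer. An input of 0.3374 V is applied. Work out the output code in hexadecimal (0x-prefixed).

LSB = 1.024 V / 4096 = 250.00 µV.
(V_in − V_low)/LSB = (0.3374 − 0) / 0.00025 = 1349.600.
Round → code 1350.
In hexadecimal (0x-prefixed): 0x546.

code 0x546 (decimal 1350)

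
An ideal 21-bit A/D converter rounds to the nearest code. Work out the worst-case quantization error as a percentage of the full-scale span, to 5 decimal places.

0.00002 %

Rounding → worst-case error = ½ LSB = V_FS/2^22, so 100/4194304 = 2.38419e-05 % of full scale.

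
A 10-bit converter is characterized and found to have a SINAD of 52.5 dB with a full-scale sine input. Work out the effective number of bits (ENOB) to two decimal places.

8.43 bits

ENOB = (SINAD − 1.76) / 6.02 = (52.5 − 1.76)/6.02 = 8.429.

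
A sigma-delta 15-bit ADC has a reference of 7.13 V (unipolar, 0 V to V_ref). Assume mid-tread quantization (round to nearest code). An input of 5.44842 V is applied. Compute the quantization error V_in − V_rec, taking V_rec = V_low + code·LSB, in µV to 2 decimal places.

LSB = 7.13/2^15 = 217.59 µV.
(5.44842 − 0)/0.00021759 = 25039.8074; round gives code 25040.
V_rec = 0 + 25040·0.00021759 = 5.4484619 V.
Error = 5.44842 − 5.4484619 = -4.19141e-05 V = -41.91 µV.

-41.91 µV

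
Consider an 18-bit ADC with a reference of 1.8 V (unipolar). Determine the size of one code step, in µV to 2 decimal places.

Full-scale span = 1.8 V.
LSB = 1.8 / 2^18 = 1.8 / 262144 = 6.86646e-06 V = 6.87 µV.

6.87 µV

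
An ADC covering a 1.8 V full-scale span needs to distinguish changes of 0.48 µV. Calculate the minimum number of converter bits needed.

Number of steps required ≥ 1.8 V / 0.48 µV = 3750000.00.
Need 2^N ≥ 3750000.00; 2^21 = 2097152, 2^22 = 4194304.
Minimum N = 22.

22 bits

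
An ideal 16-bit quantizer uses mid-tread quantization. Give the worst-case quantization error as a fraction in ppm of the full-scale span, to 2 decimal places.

Rounding → worst-case error = ½ LSB = V_FS/2^17, so 1e+06/131072 = 7.62939 ppm of full scale.

7.63 ppm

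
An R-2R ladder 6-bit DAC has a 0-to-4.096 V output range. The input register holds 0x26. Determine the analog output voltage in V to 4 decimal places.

2.4320 V

LSB = 4.096 V / 2^6 = 64.000 mV.
Code 0x26 = 38 decimal.
V_out = 0 + 38 × 0.064 V = 2.432 V.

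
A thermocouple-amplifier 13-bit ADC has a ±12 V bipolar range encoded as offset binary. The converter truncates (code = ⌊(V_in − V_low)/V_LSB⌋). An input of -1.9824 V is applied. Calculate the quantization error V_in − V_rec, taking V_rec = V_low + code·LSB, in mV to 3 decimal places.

LSB = 24/2^13 = 2.930 mV.
Scaled input = 3419.3408 LSBs, so code = 3419.
Code 3419 maps back to (−12) + 3419×0.00292969 V = -1.9833984 V.
Difference: 0.000998437 V → 0.998 mV.

0.998 mV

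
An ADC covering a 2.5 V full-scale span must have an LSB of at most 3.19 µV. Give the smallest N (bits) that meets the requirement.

Number of steps required ≥ 2.5 V / 3.19 µV = 783699.06.
Need 2^N ≥ 783699.06; 2^19 = 524288, 2^20 = 1048576.
Minimum N = 20.

20 bits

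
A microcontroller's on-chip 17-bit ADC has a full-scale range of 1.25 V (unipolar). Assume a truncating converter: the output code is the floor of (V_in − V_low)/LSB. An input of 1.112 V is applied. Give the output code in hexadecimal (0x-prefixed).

code 0x1C779 (decimal 116601)

Full-scale span = 1.25 V; LSB = 1.25/2^17 = 9.54 µV.
(1.112 − 0) / 9.53674e-06 = 116601.651 LSBs.
So the output code is 116601.
In hexadecimal (0x-prefixed): 0x1C779.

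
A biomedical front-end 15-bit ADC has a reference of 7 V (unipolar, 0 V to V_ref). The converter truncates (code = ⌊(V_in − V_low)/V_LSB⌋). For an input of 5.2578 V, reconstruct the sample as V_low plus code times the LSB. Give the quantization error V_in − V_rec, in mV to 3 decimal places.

0.110 mV

LSB = 7/2^15 = 213.62 µV.
(5.2578 − 0)/0.000213623 = 24612.5129; ⌊·⌋ gives code 24612.
Reconstructed: 5.2576904 V.
Error = 5.2578 − 5.2576904 = 0.00010957 V = 0.110 mV.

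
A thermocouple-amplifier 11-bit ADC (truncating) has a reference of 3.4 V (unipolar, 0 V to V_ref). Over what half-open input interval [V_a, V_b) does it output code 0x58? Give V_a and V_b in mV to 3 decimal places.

LSB = 3.4/2^11 = 1.660 mV.
Code 0x58 = 88 decimal.
V_a = V_low + 88·LSB = 0.146094 V; V_b = V_low + 89·LSB = 0.147754 V.

[146.094 mV, 147.754 mV)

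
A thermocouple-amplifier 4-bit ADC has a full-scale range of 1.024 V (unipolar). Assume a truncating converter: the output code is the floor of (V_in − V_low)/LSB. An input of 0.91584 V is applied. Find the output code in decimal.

code 14

Full-scale span = 1.024 V; LSB = 1.024/2^4 = 64.000 mV.
(0.91584 − 0) / 0.064 = 14.310 LSBs.
⌊·⌋(14.310) = 14.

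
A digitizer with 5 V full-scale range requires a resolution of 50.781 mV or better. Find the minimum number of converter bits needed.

7 bits

Number of steps required ≥ 5 V / 50.781 mV = 98.46.
Need 2^N ≥ 98.46; 2^6 = 64, 2^7 = 128.
Minimum N = 7.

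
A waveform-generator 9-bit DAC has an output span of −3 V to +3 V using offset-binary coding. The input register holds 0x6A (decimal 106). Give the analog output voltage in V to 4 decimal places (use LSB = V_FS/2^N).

-1.7578 V

LSB = 6 V / 2^9 = 11.719 mV.
Code 0x6A = 106 decimal.
V_out = (−3) + 106 × 0.0117188 V = -1.75781 V.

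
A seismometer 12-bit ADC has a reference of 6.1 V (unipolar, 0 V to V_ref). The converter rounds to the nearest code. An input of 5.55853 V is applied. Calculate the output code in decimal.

code 3732

With 4096 levels over 6.1 V, one step is 1.489 mV.
Input sits at 3732.416 steps above V_low.
So the output code is 3732.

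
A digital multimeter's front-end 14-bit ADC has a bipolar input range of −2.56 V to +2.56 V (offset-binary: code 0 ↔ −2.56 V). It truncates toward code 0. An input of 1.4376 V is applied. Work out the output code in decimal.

code 12792

LSB = 5.12 V / 16384 = 312.50 µV.
(V_in − V_low)/LSB = (1.4376 − (−2.56)) / 0.0003125 = 12792.320.
⌊·⌋(12792.320) = 12792.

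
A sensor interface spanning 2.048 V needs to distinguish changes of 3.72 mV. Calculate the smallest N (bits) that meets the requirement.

10 bits

Number of steps required ≥ 2.048 V / 3.72 mV = 550.54.
Need 2^N ≥ 550.54; 2^9 = 512, 2^10 = 1024.
Minimum N = 10.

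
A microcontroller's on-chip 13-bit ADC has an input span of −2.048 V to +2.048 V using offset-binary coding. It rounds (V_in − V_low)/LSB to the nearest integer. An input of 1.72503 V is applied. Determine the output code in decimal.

LSB = 4.096 V / 8192 = 0.500 mV.
Input sits at 7546.060 steps above V_low.
Round → code 7546.

code 7546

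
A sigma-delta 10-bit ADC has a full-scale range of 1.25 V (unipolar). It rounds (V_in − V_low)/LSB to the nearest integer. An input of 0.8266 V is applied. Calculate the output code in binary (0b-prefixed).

LSB = 1.25 V / 1024 = 1.221 mV.
(V_in − V_low)/LSB = (0.8266 − 0) / 0.0012207 = 677.151.
round(677.151) = 677.
In binary (0b-prefixed): 0b1010100101.

code 0b1010100101 (decimal 677)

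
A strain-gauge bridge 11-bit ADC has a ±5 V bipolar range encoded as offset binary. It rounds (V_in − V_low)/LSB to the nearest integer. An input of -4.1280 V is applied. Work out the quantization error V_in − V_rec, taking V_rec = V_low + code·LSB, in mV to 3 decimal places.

One LSB is 10 V / 2048 = 4.883 mV.
Scaled input = 178.5856 LSBs, so code = 179.
Code 179 maps back to (−5) + 179×0.00488281 V = -4.1259766 V.
Error = -4.1280 − (−4.1259766) = -0.00202344 V = -2.023 mV.

-2.023 mV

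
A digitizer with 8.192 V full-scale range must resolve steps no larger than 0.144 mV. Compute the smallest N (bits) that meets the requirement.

Number of steps required ≥ 8.192 V / 0.144 mV = 56888.89.
Need 2^N ≥ 56888.89; 2^15 = 32768, 2^16 = 65536.
Minimum N = 16.

16 bits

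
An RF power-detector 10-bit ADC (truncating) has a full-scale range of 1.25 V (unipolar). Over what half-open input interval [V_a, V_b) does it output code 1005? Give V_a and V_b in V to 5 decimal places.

LSB = 1.25/2^10 = 1.221 mV.
V_a = V_low + 1005·LSB = 1.22681 V; V_b = V_low + 1006·LSB = 1.22803 V.

[1.22681 V, 1.22803 V)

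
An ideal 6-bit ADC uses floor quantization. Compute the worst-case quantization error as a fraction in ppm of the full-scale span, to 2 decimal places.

Truncating → worst-case error = 1 LSB = V_FS/2^6, so 1e+06/64 = 15625 ppm of full scale.

15625.00 ppm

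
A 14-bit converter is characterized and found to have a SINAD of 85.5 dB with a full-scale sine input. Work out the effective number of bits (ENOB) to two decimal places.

ENOB = (SINAD − 1.76) / 6.02 = (85.5 − 1.76)/6.02 = 13.910.

13.91 bits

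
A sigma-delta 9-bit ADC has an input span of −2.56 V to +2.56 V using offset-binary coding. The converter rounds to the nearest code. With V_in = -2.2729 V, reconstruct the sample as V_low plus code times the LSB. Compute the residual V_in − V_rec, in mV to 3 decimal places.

-2.900 mV

LSB = 5.12/2^9 = 10.000 mV.
Scaled input = 28.7100 LSBs, so code = 29.
Code 29 maps back to (−2.56) + 29×0.01 V = -2.27 V.
V_in − V_rec = -0.0029 V = -2.900 mV.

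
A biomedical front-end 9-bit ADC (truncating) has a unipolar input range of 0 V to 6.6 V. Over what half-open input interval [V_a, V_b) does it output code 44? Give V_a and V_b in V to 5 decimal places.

LSB = 6.6/2^9 = 12.891 mV.
V_a = V_low + 44·LSB = 0.567187 V; V_b = V_low + 45·LSB = 0.580078 V.

[0.56719 V, 0.58008 V)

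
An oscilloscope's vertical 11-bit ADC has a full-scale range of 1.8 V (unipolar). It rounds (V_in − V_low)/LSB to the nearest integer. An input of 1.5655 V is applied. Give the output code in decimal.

LSB = 1.8 V / 2048 = 0.879 mV.
(V_in − V_low)/LSB = (1.5655 − 0) / 0.000878906 = 1781.191.
round(1781.191) = 1781.

code 1781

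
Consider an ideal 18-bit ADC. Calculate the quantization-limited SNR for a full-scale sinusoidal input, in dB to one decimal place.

SNR ≈ 6.02·N + 1.76 dB = 6.02·18 + 1.76 = 110.12 dB.

110.1 dB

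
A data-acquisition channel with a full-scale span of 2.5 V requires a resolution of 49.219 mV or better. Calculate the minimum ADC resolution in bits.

6 bits

Number of steps required ≥ 2.5 V / 49.219 mV = 50.79.
Need 2^N ≥ 50.79; 2^5 = 32, 2^6 = 64.
Minimum N = 6.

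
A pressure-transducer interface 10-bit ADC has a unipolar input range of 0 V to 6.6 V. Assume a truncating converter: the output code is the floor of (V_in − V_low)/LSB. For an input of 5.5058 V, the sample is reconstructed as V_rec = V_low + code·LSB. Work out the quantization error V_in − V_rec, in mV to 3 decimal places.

Step size: 6.6 V ÷ 2^10 = 6.445 mV.
Scaled input = 854.2332 LSBs, so code = 854.
Reconstructed: 5.5042969 V.
V_in − V_rec = 0.00150312 V = 1.503 mV.

1.503 mV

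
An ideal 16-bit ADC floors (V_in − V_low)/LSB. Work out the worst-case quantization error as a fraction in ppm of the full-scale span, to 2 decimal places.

15.26 ppm

Truncating → worst-case error = 1 LSB = V_FS/2^16, so 1e+06/65536 = 15.2588 ppm of full scale.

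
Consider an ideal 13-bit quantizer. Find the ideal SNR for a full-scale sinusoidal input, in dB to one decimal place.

SNR ≈ 6.02·N + 1.76 dB = 6.02·13 + 1.76 = 80.02 dB.

80.0 dB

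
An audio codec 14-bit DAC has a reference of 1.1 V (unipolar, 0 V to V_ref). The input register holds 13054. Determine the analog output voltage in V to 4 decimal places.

0.8764 V

LSB = 1.1 V / 2^14 = 67.14 µV.
V_out = 0 + 13054 × 6.71387e-05 V = 0.876428 V.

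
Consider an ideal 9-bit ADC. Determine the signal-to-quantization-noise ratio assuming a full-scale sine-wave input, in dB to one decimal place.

55.9 dB

SNR ≈ 6.02·N + 1.76 dB = 6.02·9 + 1.76 = 55.94 dB.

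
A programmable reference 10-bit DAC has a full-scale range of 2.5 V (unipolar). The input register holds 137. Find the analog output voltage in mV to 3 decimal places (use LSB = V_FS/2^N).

334.473 mV

LSB = 2.5 V / 2^10 = 2.441 mV.
V_out = 0 + 137 × 0.00244141 V = 0.334473 V.
= 334.473 mV.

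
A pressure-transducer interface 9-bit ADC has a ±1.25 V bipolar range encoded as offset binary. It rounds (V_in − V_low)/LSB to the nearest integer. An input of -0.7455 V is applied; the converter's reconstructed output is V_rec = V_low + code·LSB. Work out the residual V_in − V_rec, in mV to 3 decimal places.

LSB = 2.5/2^9 = 4.883 mV.
Scaled input = 103.3216 LSBs, so code = 103.
V_rec = (−1.25) + 103·0.00488281 = -0.74707031 V.
Error = -0.7455 − (−0.74707031) = 0.00157031 V = 1.570 mV.

1.570 mV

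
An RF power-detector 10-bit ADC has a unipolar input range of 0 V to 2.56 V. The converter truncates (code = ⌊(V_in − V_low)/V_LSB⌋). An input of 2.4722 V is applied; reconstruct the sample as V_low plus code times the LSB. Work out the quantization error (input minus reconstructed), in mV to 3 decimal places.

One LSB is 2.56 V / 1024 = 2.500 mV.
(V_in − V_low)/LSB = (2.4722 − 0)/0.0025 = 988.8800 → code 988 (floor).
Code 988 maps back to 0 + 988×0.0025 V = 2.47 V.
Error = 2.4722 − 2.47 = 0.0022 V = 2.200 mV.

2.200 mV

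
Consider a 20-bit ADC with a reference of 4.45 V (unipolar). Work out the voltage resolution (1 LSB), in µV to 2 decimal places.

4.24 µV

Full-scale span = 4.45 V.
LSB = 4.45 / 2^20 = 4.45 / 1048576 = 4.24385e-06 V = 4.24 µV.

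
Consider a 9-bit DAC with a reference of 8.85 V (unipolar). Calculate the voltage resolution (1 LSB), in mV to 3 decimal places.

Full-scale span = 8.85 V.
LSB = 8.85 / 2^9 = 8.85 / 512 = 0.0172852 V = 17.285 mV.

17.285 mV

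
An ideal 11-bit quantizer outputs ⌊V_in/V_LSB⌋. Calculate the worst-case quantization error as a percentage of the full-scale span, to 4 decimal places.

Truncating → worst-case error = 1 LSB = V_FS/2^11, so 100/2048 = 0.0488281 % of full scale.

0.0488 %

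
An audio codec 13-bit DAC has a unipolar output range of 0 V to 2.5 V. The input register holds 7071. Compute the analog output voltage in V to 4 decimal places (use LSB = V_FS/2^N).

2.1579 V

LSB = 2.5 V / 2^13 = 305.18 µV.
V_out = 0 + 7071 × 0.000305176 V = 2.1579 V.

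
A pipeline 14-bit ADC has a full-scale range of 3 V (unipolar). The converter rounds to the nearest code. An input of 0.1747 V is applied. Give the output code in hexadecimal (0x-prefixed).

code 0x3BA (decimal 954)

LSB = 3 V / 16384 = 183.11 µV.
(0.1747 − 0) / 0.000183105 = 954.095 LSBs.
round(954.095) = 954.
In hexadecimal (0x-prefixed): 0x3BA.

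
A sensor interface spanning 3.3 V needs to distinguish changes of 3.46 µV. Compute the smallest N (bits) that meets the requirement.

Number of steps required ≥ 3.3 V / 3.46 µV = 953757.23.
Need 2^N ≥ 953757.23; 2^19 = 524288, 2^20 = 1048576.
Minimum N = 20.

20 bits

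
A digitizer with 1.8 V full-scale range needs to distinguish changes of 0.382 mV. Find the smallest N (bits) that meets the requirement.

Number of steps required ≥ 1.8 V / 0.382 mV = 4712.04.
Need 2^N ≥ 4712.04; 2^12 = 4096, 2^13 = 8192.
Minimum N = 13.

13 bits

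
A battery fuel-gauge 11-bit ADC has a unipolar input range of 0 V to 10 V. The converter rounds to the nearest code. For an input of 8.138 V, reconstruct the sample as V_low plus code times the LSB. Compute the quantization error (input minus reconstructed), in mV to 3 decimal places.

LSB = 10/2^11 = 4.883 mV.
Scaled input = 1666.6624 LSBs, so code = 1667.
Code 1667 maps back to 0 + 1667×0.00488281 V = 8.1396484 V.
V_in − V_rec = -0.00164844 V = -1.648 mV.

-1.648 mV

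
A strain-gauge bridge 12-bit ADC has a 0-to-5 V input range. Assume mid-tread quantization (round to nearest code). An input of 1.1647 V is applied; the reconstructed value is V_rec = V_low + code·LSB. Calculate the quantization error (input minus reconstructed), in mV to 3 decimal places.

0.149 mV

One LSB is 5 V / 4096 = 1.221 mV.
Scaled input = 954.1222 LSBs, so code = 954.
Reconstructed: 1.1645508 V.
Error = 1.1647 − 1.1645508 = 0.000149219 V = 0.149 mV.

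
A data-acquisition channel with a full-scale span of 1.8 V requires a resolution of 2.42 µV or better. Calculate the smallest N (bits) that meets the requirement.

Number of steps required ≥ 1.8 V / 2.42 µV = 743801.65.
Need 2^N ≥ 743801.65; 2^19 = 524288, 2^20 = 1048576.
Minimum N = 20.

20 bits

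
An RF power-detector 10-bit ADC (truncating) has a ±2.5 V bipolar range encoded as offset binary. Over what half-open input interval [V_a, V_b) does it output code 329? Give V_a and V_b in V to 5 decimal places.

[-0.89355 V, -0.88867 V)

LSB = 5/2^10 = 4.883 mV.
V_a = V_low + 329·LSB = -0.893555 V; V_b = V_low + 330·LSB = -0.888672 V.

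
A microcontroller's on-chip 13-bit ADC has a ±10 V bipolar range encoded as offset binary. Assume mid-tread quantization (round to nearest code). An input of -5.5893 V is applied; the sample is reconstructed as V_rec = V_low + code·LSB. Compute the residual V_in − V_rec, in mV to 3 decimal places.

One LSB is 20 V / 8192 = 2.441 mV.
Scaled input = 1806.6227 LSBs, so code = 1807.
Code 1807 maps back to (−10) + 1807×0.00244141 V = -5.5883789 V.
Difference: -0.000921094 V → -0.921 mV.

-0.921 mV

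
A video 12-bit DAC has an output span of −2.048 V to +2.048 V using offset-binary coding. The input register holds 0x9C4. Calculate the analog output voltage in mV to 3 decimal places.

LSB = 4.096 V / 2^12 = 1.000 mV.
Code 0x9C4 = 2500 decimal.
V_out = (−2.048) + 2500 × 0.001 V = 0.452 V.
= 452.000 mV.

452.000 mV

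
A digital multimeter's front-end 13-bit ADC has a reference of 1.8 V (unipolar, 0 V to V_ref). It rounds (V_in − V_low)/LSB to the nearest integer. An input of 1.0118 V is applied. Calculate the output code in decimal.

Full-scale span = 1.8 V; LSB = 1.8/2^13 = 219.73 µV.
(V_in − V_low)/LSB = (1.0118 − 0) / 0.000219727 = 4604.814.
Round → code 4605.

code 4605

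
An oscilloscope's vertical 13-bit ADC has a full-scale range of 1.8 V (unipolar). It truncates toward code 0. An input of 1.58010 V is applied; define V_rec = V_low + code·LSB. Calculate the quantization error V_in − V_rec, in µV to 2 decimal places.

LSB = 1.8/2^13 = 219.73 µV.
Scaled input = 7191.2107 LSBs, so code = 7191.
Code 7191 maps back to 0 + 7191×0.000219727 V = 1.5800537 V.
Difference: 4.62891e-05 V → 46.29 µV.

46.29 µV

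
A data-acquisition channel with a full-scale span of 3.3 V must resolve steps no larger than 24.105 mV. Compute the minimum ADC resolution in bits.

Number of steps required ≥ 3.3 V / 24.105 mV = 136.90.
Need 2^N ≥ 136.90; 2^7 = 128, 2^8 = 256.
Minimum N = 8.

8 bits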